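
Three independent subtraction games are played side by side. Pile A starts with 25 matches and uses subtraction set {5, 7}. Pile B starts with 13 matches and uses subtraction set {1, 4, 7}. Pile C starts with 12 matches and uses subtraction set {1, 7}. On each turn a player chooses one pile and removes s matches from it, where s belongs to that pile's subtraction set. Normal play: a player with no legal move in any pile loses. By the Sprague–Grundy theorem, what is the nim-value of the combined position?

0

Pile A, S = {5, 7}:
G(0) = 0
G(1) = mex{} = 0
G(2) = mex{} = 0
G(3) = mex{} = 0
G(4) = mex{} = 0
G(5) = mex{0} = 1
G(6) = mex{0} = 1
G(7) = mex{0,0} = 1
G(8) = mex{0,0} = 1
G(9) = mex{0,0} = 1
G(10) = mex{1,0} = 2
G(11) = mex{1,0} = 2
G(12) = mex{1,1} = 0
G(13) = mex{1,1} = 0
G(14) = mex{1,1} = 0
G(15) = mex{2,1} = 0
G(16) = mex{2,1} = 0
G(17) = mex{0,2} = 1
G(18) = mex{0,2} = 1
G(19) = mex{0,0} = 1
G(20) = mex{0,0} = 1
G(21) = mex{0,0} = 1
G(22) = mex{1,0} = 2
G(23) = mex{1,0} = 2
G(24) = mex{1,1} = 0
G(25) = mex{1,1} = 0
G_A(25) = 0.
Pile B, S = {1, 4, 7}:
n :  0  1  2  3  4  5  6  7  8  9 10 11 12 13
G :  0  1  0  1  2  0  1  2  0  1  0  1  2  0
G_B(13) = 0.
Pile C, S = {1, 7}:
G(0) = 0
G(1) = mex{0} = 1
G(2) = mex{1} = 0
G(3) = mex{0} = 1
G(4) = mex{1} = 0
G(5) = mex{0} = 1
G(6) = mex{1} = 0
G(7) = mex{0,0} = 1
G(8) = mex{1,1} = 0
G(9) = mex{0,0} = 1
G(10) = mex{1,1} = 0
G(11) = mex{0,0} = 1
G(12) = mex{1,1} = 0
G_C(12) = 0.
Combined Grundy value = 0 ⊕ 0 ⊕ 0 = 0.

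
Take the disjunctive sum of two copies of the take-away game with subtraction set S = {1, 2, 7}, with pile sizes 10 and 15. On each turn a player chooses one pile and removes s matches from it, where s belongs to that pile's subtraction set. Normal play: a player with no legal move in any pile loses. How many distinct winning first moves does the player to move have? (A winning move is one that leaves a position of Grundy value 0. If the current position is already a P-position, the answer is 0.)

3

All piles use S = {1, 2, 7}:
n :  0  1  2  3  4  5  6  7  8  9 10 11 12 13 14 15
G :  0  1  2  0  1  2  0  1  2  0  1  2  0  1  2  0
Pile A: G(10) = 1.
Pile B: G(15) = 0.
Combined Grundy value = 1 ⊕ 0 = 1.
A winning move leaves total XOR = 0, i.e. changes one component's Grundy value g to g ⊕ X where X is the current total.
Pile A: need g' = 1⊕1 = 0. Options: 10−1→G=0, 10−2→G=2, 10−7→G=0. Hits: 2.
Pile B: need g' = 0⊕1 = 1. Options: 15−1→G=2, 15−2→G=1, 15−7→G=2. Hits: 1.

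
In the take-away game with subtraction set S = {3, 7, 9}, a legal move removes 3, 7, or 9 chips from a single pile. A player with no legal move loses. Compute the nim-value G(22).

n :  0  1  2  3  4  5  6  7  8  9 10 11 12 13 14 15 16 17 18 19 20 21 22
G :  0  0  0  1  1  1  0  2  2  1  3  3  0  2  0  1  0  1  0  1  0  1  0

0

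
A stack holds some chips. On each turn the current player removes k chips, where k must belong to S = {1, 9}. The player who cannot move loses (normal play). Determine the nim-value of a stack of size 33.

1

G(0) = 0
G(1) = mex{0} = 1
G(2) = mex{1} = 0
G(3) = mex{0} = 1
G(4) = mex{1} = 0
G(5) = mex{0} = 1
G(6) = mex{1} = 0
G(7) = mex{0} = 1
G(8) = mex{1} = 0
G(9) = mex{0,0} = 1
G(10) = mex{1,1} = 0
G(11) = mex{0,0} = 1
G(12) = mex{1,1} = 0
G(13) = mex{0,0} = 1
G(14) = mex{1,1} = 0
G(15) = mex{0,0} = 1
G(16) = mex{1,1} = 0
G(17) = mex{0,0} = 1
G(18) = mex{1,1} = 0
G(19) = mex{0,0} = 1
G(20) = mex{1,1} = 0
G(21) = mex{0,0} = 1
G(22) = mex{1,1} = 0
G(23) = mex{0,0} = 1
G(24) = mex{1,1} = 0
G(25) = mex{0,0} = 1
G(26) = mex{1,1} = 0
G(27) = mex{0,0} = 1
G(28) = mex{1,1} = 0
G(29) = mex{0,0} = 1
G(30) = mex{1,1} = 0
G(31) = mex{0,0} = 1
G(32) = mex{1,1} = 0
G(33) = mex{0,0} = 1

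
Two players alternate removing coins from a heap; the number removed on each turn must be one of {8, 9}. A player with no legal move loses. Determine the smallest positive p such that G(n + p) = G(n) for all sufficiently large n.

G(0) = 0
G(1) = mex{} = 0
G(2) = mex{} = 0
G(3) = mex{} = 0
G(4) = mex{} = 0
G(5) = mex{} = 0
G(6) = mex{} = 0
G(7) = mex{} = 0
G(8) = mex{0} = 1
G(9) = mex{0,0} = 1
G(10) = mex{0,0} = 1
G(11) = mex{0,0} = 1
G(12) = mex{0,0} = 1
G(13) = mex{0,0} = 1
G(14) = mex{0,0} = 1
G(15) = mex{0,0} = 1
G(16) = mex{1,0} = 2
G(17) = mex{1,1} = 0
G(18) = mex{1,1} = 0
G(19) = mex{1,1} = 0
G(20) = mex{1,1} = 0
G(21) = mex{1,1} = 0
G(22) = mex{1,1} = 0
G(23) = mex{1,1} = 0
G(24) = mex{2,1} = 0
G(25) = mex{0,2} = 1
G(26) = mex{0,0} = 1
G(27) = mex{0,0} = 1
G(28) = mex{0,0} = 1
G(29) = mex{0,0} = 1
G(30) = mex{0,0} = 1
G(31) = mex{0,0} = 1
G(32) = mex{0,0} = 1
G(33) = mex{1,0} = 2
G(34) = mex{1,1} = 0
G(35) = mex{1,1} = 0
G(n+17) = G(n) holds for n = 0,…,8 (a full window of length max(S) = 9), so the sequence is purely periodic with period 17.

17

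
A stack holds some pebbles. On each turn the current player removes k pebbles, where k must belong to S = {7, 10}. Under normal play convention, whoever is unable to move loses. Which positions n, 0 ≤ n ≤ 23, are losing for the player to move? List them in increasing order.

n :  0  1  2  3  4  5  6  7  8  9 10 11 12 13 14 15 16 17 18 19 20 21 22 23
G :  0  0  0  0  0  0  0  1  1  1  1  1  1  1  2  2  2  0  0  0  0  0  0  0
P-positions are exactly the n with G(n) = 0.

0, 1, 2, 3, 4, 5, 6, 17, 18, 19, 20, 21, 22, 23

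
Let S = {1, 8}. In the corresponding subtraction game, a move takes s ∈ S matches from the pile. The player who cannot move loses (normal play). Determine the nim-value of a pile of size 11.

n :  0  1  2  3  4  5  6  7  8  9 10 11
G :  0  1  0  1  0  1  0  1  2  0  1  0

0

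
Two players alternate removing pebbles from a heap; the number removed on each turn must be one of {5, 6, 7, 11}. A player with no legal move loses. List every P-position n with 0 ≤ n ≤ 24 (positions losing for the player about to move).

n :  0  1  2  3  4  5  6  7  8  9 10 11 12 13 14 15 16 17 18 19 20 21 22 23 24
G :  0  0  0  0  0  1  1  1  1  1  2  2  2  2  2  3  0  0  0  0  0  1  1  1  1
P-positions are exactly the n with G(n) = 0.

0, 1, 2, 3, 4, 16, 17, 18, 19, 20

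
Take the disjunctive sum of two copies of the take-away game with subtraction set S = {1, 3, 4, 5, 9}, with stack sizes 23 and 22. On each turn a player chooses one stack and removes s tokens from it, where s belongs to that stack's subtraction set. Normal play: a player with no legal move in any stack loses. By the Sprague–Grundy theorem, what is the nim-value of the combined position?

1

All stacks use S = {1, 3, 4, 5, 9}:
G(0) = 0
G(1) = mex{0} = 1
G(2) = mex{1} = 0
G(3) = mex{0,0} = 1
G(4) = mex{1,1,0} = 2
G(5) = mex{2,0,1,0} = 3
G(6) = mex{3,1,0,1} = 2
G(7) = mex{2,2,1,0} = 3
G(8) = mex{3,3,2,1} = 0
G(9) = mex{0,2,3,2,0} = 1
G(10) = mex{1,3,2,3,1} = 0
G(11) = mex{0,0,3,2,0} = 1
G(12) = mex{1,1,0,3,1} = 2
G(13) = mex{2,0,1,0,2} = 3
G(14) = mex{3,1,0,1,3} = 2
G(15) = mex{2,2,1,0,2} = 3
G(16) = mex{3,3,2,1,3} = 0
G(17) = mex{0,2,3,2,0} = 1
G(18) = mex{1,3,2,3,1} = 0
G(19) = mex{0,0,3,2,0} = 1
G(20) = mex{1,1,0,3,1} = 2
G(21) = mex{2,0,1,0,2} = 3
G(22) = mex{3,1,0,1,3} = 2
G(23) = mex{2,2,1,0,2} = 3
Stack A: G(23) = 3.
Stack B: G(22) = 2.
Combined Grundy value = 3 ⊕ 2 = 1.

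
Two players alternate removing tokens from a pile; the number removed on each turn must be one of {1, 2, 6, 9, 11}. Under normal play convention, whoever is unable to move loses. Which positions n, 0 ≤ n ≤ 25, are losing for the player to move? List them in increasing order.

0, 3, 7, 10, 15, 20, 23

G(0) = 0
G(1) = mex{0} = 1
G(2) = mex{1,0} = 2
G(3) = mex{2,1} = 0
G(4) = mex{0,2} = 1
G(5) = mex{1,0} = 2
G(6) = mex{2,1,0} = 3
G(7) = mex{3,2,1} = 0
G(8) = mex{0,3,2} = 1
G(9) = mex{1,0,0,0} = 2
G(10) = mex{2,1,1,1} = 0
G(11) = mex{0,2,2,2,0} = 1
G(12) = mex{1,0,3,0,1} = 2
G(13) = mex{2,1,0,1,2} = 3
G(14) = mex{3,2,1,2,0} = 4
G(15) = mex{4,3,2,3,1} = 0
G(16) = mex{0,4,0,0,2} = 1
G(17) = mex{1,0,1,1,3} = 2
G(18) = mex{2,1,2,2,0} = 3
G(19) = mex{3,2,3,0,1} = 4
G(20) = mex{4,3,4,1,2} = 0
G(21) = mex{0,4,0,2,0} = 1
G(22) = mex{1,0,1,3,1} = 2
G(23) = mex{2,1,2,4,2} = 0
G(24) = mex{0,2,3,0,3} = 1
G(25) = mex{1,0,4,1,4} = 2
P-positions are exactly the n with G(n) = 0.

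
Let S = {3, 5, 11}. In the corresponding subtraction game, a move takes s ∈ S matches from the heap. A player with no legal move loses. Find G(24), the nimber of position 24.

n :  0  1  2  3  4  5  6  7  8  9 10 11 12 13 14 15 16 17 18 19 20 21 22 23 24
G :  0  0  0  1  1  1  2  2  0  0  0  1  1  1  2  2  0  0  0  1  1  1  2  2  0

0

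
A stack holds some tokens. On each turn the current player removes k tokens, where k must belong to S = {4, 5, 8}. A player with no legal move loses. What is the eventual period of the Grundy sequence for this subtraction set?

G(0) = 0
G(1) = mex{} = 0
G(2) = mex{} = 0
G(3) = mex{} = 0
G(4) = mex{0} = 1
G(5) = mex{0,0} = 1
G(6) = mex{0,0} = 1
G(7) = mex{0,0} = 1
G(8) = mex{1,0,0} = 2
G(9) = mex{1,1,0} = 2
G(10) = mex{1,1,0} = 2
G(11) = mex{1,1,0} = 2
G(12) = mex{2,1,1} = 0
G(13) = mex{2,2,1} = 0
G(14) = mex{2,2,1} = 0
G(15) = mex{2,2,1} = 0
G(16) = mex{0,2,2} = 1
G(17) = mex{0,0,2} = 1
G(18) = mex{0,0,2} = 1
G(19) = mex{0,0,2} = 1
G(20) = mex{1,0,0} = 2
G(21) = mex{1,1,0} = 2
G(22) = mex{1,1,0} = 2
G(23) = mex{1,1,0} = 2
G(24) = mex{2,1,1} = 0
G(25) = mex{2,2,1} = 0
G(n+12) = G(n) holds for n = 0,…,7 (a full window of length max(S) = 8), so the sequence is purely periodic with period 12.

12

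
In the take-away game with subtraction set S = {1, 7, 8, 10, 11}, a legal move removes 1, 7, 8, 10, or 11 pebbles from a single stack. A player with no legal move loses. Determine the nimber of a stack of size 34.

G(0) = 0
G(1) = mex{0} = 1
G(2) = mex{1} = 0
G(3) = mex{0} = 1
G(4) = mex{1} = 0
G(5) = mex{0} = 1
G(6) = mex{1} = 0
G(7) = mex{0,0} = 1
G(8) = mex{1,1,0} = 2
G(9) = mex{2,0,1} = 3
G(10) = mex{3,1,0,0} = 2
G(11) = mex{2,0,1,1,0} = 3
G(12) = mex{3,1,0,0,1} = 2
G(13) = mex{2,0,1,1,0} = 3
G(14) = mex{3,1,0,0,1} = 2
G(15) = mex{2,2,1,1,0} = 3
G(16) = mex{3,3,2,0,1} = 4
G(17) = mex{4,2,3,1,0} = 5
G(18) = mex{5,3,2,2,1} = 0
G(19) = mex{0,2,3,3,2} = 1
G(20) = mex{1,3,2,2,3} = 0
G(21) = mex{0,2,3,3,2} = 1
G(22) = mex{1,3,2,2,3} = 0
G(23) = mex{0,4,3,3,2} = 1
G(24) = mex{1,5,4,2,3} = 0
G(25) = mex{0,0,5,3,2} = 1
G(26) = mex{1,1,0,4,3} = 2
G(27) = mex{2,0,1,5,4} = 3
G(28) = mex{3,1,0,0,5} = 2
G(29) = mex{2,0,1,1,0} = 3
G(30) = mex{3,1,0,0,1} = 2
G(31) = mex{2,0,1,1,0} = 3
G(32) = mex{3,1,0,0,1} = 2
G(33) = mex{2,2,1,1,0} = 3
G(34) = mex{3,3,2,0,1} = 4

4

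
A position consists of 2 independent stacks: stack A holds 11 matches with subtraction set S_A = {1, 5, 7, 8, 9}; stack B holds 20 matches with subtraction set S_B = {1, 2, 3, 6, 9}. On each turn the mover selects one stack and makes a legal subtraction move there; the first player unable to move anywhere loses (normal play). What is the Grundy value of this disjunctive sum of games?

3

Stack A, S = {1, 5, 7, 8, 9}:
n :  0  1  2  3  4  5  6  7  8  9 10 11
G :  0  1  0  1  0  1  0  1  2  3  2  3
G_A(11) = 3.
Stack B, S = {1, 2, 3, 6, 9}:
n :  0  1  2  3  4  5  6  7  8  9 10 11 12 13 14 15 16 17 18 19 20
G :  0  1  2  3  0  1  2  3  0  1  2  3  0  1  2  3  0  1  2  3  0
G_B(20) = 0.
Combined Grundy value = 3 ⊕ 0 = 3.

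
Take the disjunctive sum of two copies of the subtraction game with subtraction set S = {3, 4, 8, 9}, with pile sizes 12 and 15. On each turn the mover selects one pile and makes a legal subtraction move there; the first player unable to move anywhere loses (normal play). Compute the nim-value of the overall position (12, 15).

All piles use S = {3, 4, 8, 9}:
n :  0  1  2  3  4  5  6  7  8  9 10 11 12 13 14 15
G :  0  0  0  1  1  1  2  0  2  3  1  3  0  0  0  1
Pile A: G(12) = 0.
Pile B: G(15) = 1.
Combined Grundy value = 0 ⊕ 1 = 1.

1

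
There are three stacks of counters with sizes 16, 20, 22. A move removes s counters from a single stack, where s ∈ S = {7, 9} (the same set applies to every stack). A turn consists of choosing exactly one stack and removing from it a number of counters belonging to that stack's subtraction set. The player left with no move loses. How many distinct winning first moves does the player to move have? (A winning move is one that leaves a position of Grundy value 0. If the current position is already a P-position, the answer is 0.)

0

All stacks use S = {7, 9}:
G(0) = 0
G(1) = mex{} = 0
G(2) = mex{} = 0
G(3) = mex{} = 0
G(4) = mex{} = 0
G(5) = mex{} = 0
G(6) = mex{} = 0
G(7) = mex{0} = 1
G(8) = mex{0} = 1
G(9) = mex{0,0} = 1
G(10) = mex{0,0} = 1
G(11) = mex{0,0} = 1
G(12) = mex{0,0} = 1
G(13) = mex{0,0} = 1
G(14) = mex{1,0} = 2
G(15) = mex{1,0} = 2
G(16) = mex{1,1} = 0
G(17) = mex{1,1} = 0
G(18) = mex{1,1} = 0
G(19) = mex{1,1} = 0
G(20) = mex{1,1} = 0
G(21) = mex{2,1} = 0
G(22) = mex{2,1} = 0
Stack A: G(16) = 0.
Stack B: G(20) = 0.
Stack C: G(22) = 0.
Combined Grundy value = 0 ⊕ 0 ⊕ 0 = 0.
A winning move leaves total XOR = 0, i.e. changes one component's Grundy value g to g ⊕ X where X is the current total.
Stack A: target g' = 0⊕0 = 0, but every legal move changes the Grundy value (mex property), so 0 moves.
Stack B: target g' = 0⊕0 = 0, but every legal move changes the Grundy value (mex property), so 0 moves.
Stack C: target g' = 0⊕0 = 0, but every legal move changes the Grundy value (mex property), so 0 moves.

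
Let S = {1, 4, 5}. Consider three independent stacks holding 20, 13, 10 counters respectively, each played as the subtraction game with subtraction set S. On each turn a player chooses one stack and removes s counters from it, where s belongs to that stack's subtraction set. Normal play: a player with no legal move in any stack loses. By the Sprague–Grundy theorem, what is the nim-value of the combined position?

1

All stacks use S = {1, 4, 5}:
G(0) = 0
G(1) = mex{0} = 1
G(2) = mex{1} = 0
G(3) = mex{0} = 1
G(4) = mex{1,0} = 2
G(5) = mex{2,1,0} = 3
G(6) = mex{3,0,1} = 2
G(7) = mex{2,1,0} = 3
G(8) = mex{3,2,1} = 0
G(9) = mex{0,3,2} = 1
G(10) = mex{1,2,3} = 0
G(11) = mex{0,3,2} = 1
G(12) = mex{1,0,3} = 2
G(13) = mex{2,1,0} = 3
G(14) = mex{3,0,1} = 2
G(15) = mex{2,1,0} = 3
G(16) = mex{3,2,1} = 0
G(17) = mex{0,3,2} = 1
G(18) = mex{1,2,3} = 0
G(19) = mex{0,3,2} = 1
G(20) = mex{1,0,3} = 2
Stack A: G(20) = 2.
Stack B: G(13) = 3.
Stack C: G(10) = 0.
Combined Grundy value = 2 ⊕ 3 ⊕ 0 = 1.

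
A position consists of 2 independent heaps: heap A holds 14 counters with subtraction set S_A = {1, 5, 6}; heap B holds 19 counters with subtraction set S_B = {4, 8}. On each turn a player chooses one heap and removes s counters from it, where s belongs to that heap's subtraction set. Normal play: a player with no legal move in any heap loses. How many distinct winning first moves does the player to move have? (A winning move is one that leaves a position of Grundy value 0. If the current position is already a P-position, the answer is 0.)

0

Heap A, S = {1, 5, 6}:
G(0) = 0
G(1) = mex{0} = 1
G(2) = mex{1} = 0
G(3) = mex{0} = 1
G(4) = mex{1} = 0
G(5) = mex{0,0} = 1
G(6) = mex{1,1,0} = 2
G(7) = mex{2,0,1} = 3
G(8) = mex{3,1,0} = 2
G(9) = mex{2,0,1} = 3
G(10) = mex{3,1,0} = 2
G(11) = mex{2,2,1} = 0
G(12) = mex{0,3,2} = 1
G(13) = mex{1,2,3} = 0
G(14) = mex{0,3,2} = 1
G_A(14) = 1.
Heap B, S = {4, 8}:
n :  0  1  2  3  4  5  6  7  8  9 10 11 12 13 14 15 16 17 18 19
G :  0  0  0  0  1  1  1  1  2  2  2  2  0  0  0  0  1  1  1  1
G_B(19) = 1.
Combined Grundy value = 1 ⊕ 1 = 0.
A winning move leaves total XOR = 0, i.e. changes one component's Grundy value g to g ⊕ X where X is the current total.
Heap A: target g' = 1⊕0 = 1, but every legal move changes the Grundy value (mex property), so 0 moves.
Heap B: target g' = 1⊕0 = 1, but every legal move changes the Grundy value (mex property), so 0 moves.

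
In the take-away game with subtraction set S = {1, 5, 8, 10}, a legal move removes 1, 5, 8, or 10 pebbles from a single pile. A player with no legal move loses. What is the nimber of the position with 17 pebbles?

n :  0  1  2  3  4  5  6  7  8  9 10 11 12 13 14 15 16 17
G :  0  1  0  1  0  1  0  1  2  3  2  3  2  0  1  0  1  0

0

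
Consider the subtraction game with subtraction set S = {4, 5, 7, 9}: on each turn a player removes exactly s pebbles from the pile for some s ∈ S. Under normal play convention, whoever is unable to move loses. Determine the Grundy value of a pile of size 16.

0

G(0) = 0
G(1) = mex{} = 0
G(2) = mex{} = 0
G(3) = mex{} = 0
G(4) = mex{0} = 1
G(5) = mex{0,0} = 1
G(6) = mex{0,0} = 1
G(7) = mex{0,0,0} = 1
G(8) = mex{1,0,0} = 2
G(9) = mex{1,1,0,0} = 2
G(10) = mex{1,1,0,0} = 2
G(11) = mex{1,1,1,0} = 2
G(12) = mex{2,1,1,0} = 3
G(13) = mex{2,2,1,1} = 0
G(14) = mex{2,2,1,1} = 0
G(15) = mex{2,2,2,1} = 0
G(16) = mex{3,2,2,1} = 0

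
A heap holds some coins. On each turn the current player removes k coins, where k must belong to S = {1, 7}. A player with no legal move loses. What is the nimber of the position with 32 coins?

0

n :  0  1  2  3  4  5  6  7  8  9 10 11 12 13 14 15 16 17 18 19 20 21 22 23 24 25 26 27 28 29 30 31 32
G :  0  1  0  1  0  1  0  1  0  1  0  1  0  1  0  1  0  1  0  1  0  1  0  1  0  1  0  1  0  1  0  1  0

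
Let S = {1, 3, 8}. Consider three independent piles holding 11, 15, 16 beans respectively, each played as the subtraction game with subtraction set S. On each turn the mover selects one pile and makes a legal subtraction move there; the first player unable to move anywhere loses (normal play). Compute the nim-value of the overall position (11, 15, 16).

All piles use S = {1, 3, 8}:
G(0) = 0
G(1) = mex{0} = 1
G(2) = mex{1} = 0
G(3) = mex{0,0} = 1
G(4) = mex{1,1} = 0
G(5) = mex{0,0} = 1
G(6) = mex{1,1} = 0
G(7) = mex{0,0} = 1
G(8) = mex{1,1,0} = 2
G(9) = mex{2,0,1} = 3
G(10) = mex{3,1,0} = 2
G(11) = mex{2,2,1} = 0
G(12) = mex{0,3,0} = 1
G(13) = mex{1,2,1} = 0
G(14) = mex{0,0,0} = 1
G(15) = mex{1,1,1} = 0
G(16) = mex{0,0,2} = 1
Pile A: G(11) = 0.
Pile B: G(15) = 0.
Pile C: G(16) = 1.
Combined Grundy value = 0 ⊕ 0 ⊕ 1 = 1.

1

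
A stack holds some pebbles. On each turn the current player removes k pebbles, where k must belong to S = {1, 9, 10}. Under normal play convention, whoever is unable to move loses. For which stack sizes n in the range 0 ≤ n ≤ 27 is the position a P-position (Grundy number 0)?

G(0) = 0
G(1) = mex{0} = 1
G(2) = mex{1} = 0
G(3) = mex{0} = 1
G(4) = mex{1} = 0
G(5) = mex{0} = 1
G(6) = mex{1} = 0
G(7) = mex{0} = 1
G(8) = mex{1} = 0
G(9) = mex{0,0} = 1
G(10) = mex{1,1,0} = 2
G(11) = mex{2,0,1} = 3
G(12) = mex{3,1,0} = 2
G(13) = mex{2,0,1} = 3
G(14) = mex{3,1,0} = 2
G(15) = mex{2,0,1} = 3
G(16) = mex{3,1,0} = 2
G(17) = mex{2,0,1} = 3
G(18) = mex{3,1,0} = 2
G(19) = mex{2,2,1} = 0
G(20) = mex{0,3,2} = 1
G(21) = mex{1,2,3} = 0
G(22) = mex{0,3,2} = 1
G(23) = mex{1,2,3} = 0
G(24) = mex{0,3,2} = 1
G(25) = mex{1,2,3} = 0
G(26) = mex{0,3,2} = 1
G(27) = mex{1,2,3} = 0
P-positions are exactly the n with G(n) = 0.

0, 2, 4, 6, 8, 19, 21, 23, 25, 27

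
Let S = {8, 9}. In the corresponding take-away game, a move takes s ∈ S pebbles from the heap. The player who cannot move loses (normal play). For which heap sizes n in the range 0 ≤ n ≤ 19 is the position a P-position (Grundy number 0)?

0, 1, 2, 3, 4, 5, 6, 7, 17, 18, 19

n :  0  1  2  3  4  5  6  7  8  9 10 11 12 13 14 15 16 17 18 19
G :  0  0  0  0  0  0  0  0  1  1  1  1  1  1  1  1  2  0  0  0
P-positions are exactly the n with G(n) = 0.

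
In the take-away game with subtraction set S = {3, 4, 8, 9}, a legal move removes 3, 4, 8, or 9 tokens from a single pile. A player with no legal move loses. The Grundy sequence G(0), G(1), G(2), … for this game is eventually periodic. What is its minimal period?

12

n :  0  1  2  3  4  5  6  7  8  9 10 11 12 13 14 15 16 17 18 19 20 21 22 23 24 25
G :  0  0  0  1  1  1  2  0  2  3  1  3  0  0  0  1  1  1  2  0  2  3  1  3  0  0
G(n+12) = G(n) holds for n = 0,…,8 (a full window of length max(S) = 9), so the sequence is purely periodic with period 12.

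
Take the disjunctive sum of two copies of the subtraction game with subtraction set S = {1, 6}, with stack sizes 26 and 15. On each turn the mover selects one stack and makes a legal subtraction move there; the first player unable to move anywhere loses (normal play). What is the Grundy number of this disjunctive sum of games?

All stacks use S = {1, 6}:
n :  0  1  2  3  4  5  6  7  8  9 10 11 12 13 14 15 16 17 18 19 20 21 22 23 24 25 26
G :  0  1  0  1  0  1  2  0  1  0  1  0  1  2  0  1  0  1  0  1  2  0  1  0  1  0  1
Stack A: G(26) = 1.
Stack B: G(15) = 1.
Combined Grundy value = 1 ⊕ 1 = 0.

0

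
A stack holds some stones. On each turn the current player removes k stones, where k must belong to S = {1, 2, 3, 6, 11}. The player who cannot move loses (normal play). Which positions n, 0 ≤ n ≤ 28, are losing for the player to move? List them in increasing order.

n :  0  1  2  3  4  5  6  7  8  9 10 11 12 13 14 15 16 17 18 19 20 21 22 23 24 25 26 27 28
G :  0  1  2  3  0  1  2  3  0  1  2  3  0  1  2  3  0  1  2  3  0  1  2  3  0  1  2  3  0
P-positions are exactly the n with G(n) = 0.

0, 4, 8, 12, 16, 20, 24, 28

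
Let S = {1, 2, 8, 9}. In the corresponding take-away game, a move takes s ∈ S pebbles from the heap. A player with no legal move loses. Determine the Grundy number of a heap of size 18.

2

G(0) = 0
G(1) = mex{0} = 1
G(2) = mex{1,0} = 2
G(3) = mex{2,1} = 0
G(4) = mex{0,2} = 1
G(5) = mex{1,0} = 2
G(6) = mex{2,1} = 0
G(7) = mex{0,2} = 1
G(8) = mex{1,0,0} = 2
G(9) = mex{2,1,1,0} = 3
G(10) = mex{3,2,2,1} = 0
G(11) = mex{0,3,0,2} = 1
G(12) = mex{1,0,1,0} = 2
G(13) = mex{2,1,2,1} = 0
G(14) = mex{0,2,0,2} = 1
G(15) = mex{1,0,1,0} = 2
G(16) = mex{2,1,2,1} = 0
G(17) = mex{0,2,3,2} = 1
G(18) = mex{1,0,0,3} = 2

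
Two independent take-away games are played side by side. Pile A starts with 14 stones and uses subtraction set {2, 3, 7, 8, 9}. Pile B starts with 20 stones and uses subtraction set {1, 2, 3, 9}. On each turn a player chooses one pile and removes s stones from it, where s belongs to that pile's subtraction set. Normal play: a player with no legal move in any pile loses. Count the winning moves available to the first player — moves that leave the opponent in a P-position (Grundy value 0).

Pile A, S = {2, 3, 7, 8, 9}:
G(0) = 0
G(1) = mex{} = 0
G(2) = mex{0} = 1
G(3) = mex{0,0} = 1
G(4) = mex{1,0} = 2
G(5) = mex{1,1} = 0
G(6) = mex{2,1} = 0
G(7) = mex{0,2,0} = 1
G(8) = mex{0,0,0,0} = 1
G(9) = mex{1,0,1,0,0} = 2
G(10) = mex{1,1,1,1,0} = 2
G(11) = mex{2,1,2,1,1} = 0
G(12) = mex{2,2,0,2,1} = 3
G(13) = mex{0,2,0,0,2} = 1
G(14) = mex{3,0,1,0,0} = 2
G_A(14) = 2.
Pile B, S = {1, 2, 3, 9}:
G(0) = 0
G(1) = mex{0} = 1
G(2) = mex{1,0} = 2
G(3) = mex{2,1,0} = 3
G(4) = mex{3,2,1} = 0
G(5) = mex{0,3,2} = 1
G(6) = mex{1,0,3} = 2
G(7) = mex{2,1,0} = 3
G(8) = mex{3,2,1} = 0
G(9) = mex{0,3,2,0} = 1
G(10) = mex{1,0,3,1} = 2
G(11) = mex{2,1,0,2} = 3
G(12) = mex{3,2,1,3} = 0
G(13) = mex{0,3,2,0} = 1
G(14) = mex{1,0,3,1} = 2
G(15) = mex{2,1,0,2} = 3
G(16) = mex{3,2,1,3} = 0
G(17) = mex{0,3,2,0} = 1
G(18) = mex{1,0,3,1} = 2
G(19) = mex{2,1,0,2} = 3
G(20) = mex{3,2,1,3} = 0
G_B(20) = 0.
Combined Grundy value = 2 ⊕ 0 = 2.
A winning move leaves total XOR = 0, i.e. changes one component's Grundy value g to g ⊕ X where X is the current total.
Pile A: need g' = 2⊕2 = 0. Options: 14−2→G=3, 14−3→G=0, 14−7→G=1, 14−8→G=0, 14−9→G=0. Hits: 3.
Pile B: need g' = 0⊕2 = 2. Options: 20−1→G=3, 20−2→G=2, 20−3→G=1, 20−9→G=3. Hits: 1.

4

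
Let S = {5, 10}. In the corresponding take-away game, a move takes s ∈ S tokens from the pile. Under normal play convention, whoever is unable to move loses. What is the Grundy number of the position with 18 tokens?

n :  0  1  2  3  4  5  6  7  8  9 10 11 12 13 14 15 16 17 18
G :  0  0  0  0  0  1  1  1  1  1  2  2  2  2  2  0  0  0  0

0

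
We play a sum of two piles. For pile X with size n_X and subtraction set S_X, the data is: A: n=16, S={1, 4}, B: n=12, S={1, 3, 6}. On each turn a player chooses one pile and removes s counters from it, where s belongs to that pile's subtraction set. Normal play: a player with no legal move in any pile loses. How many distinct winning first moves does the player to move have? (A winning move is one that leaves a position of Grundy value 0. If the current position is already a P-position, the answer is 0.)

Pile A, S = {1, 4}:
G(0) = 0
G(1) = mex{0} = 1
G(2) = mex{1} = 0
G(3) = mex{0} = 1
G(4) = mex{1,0} = 2
G(5) = mex{2,1} = 0
G(6) = mex{0,0} = 1
G(7) = mex{1,1} = 0
G(8) = mex{0,2} = 1
G(9) = mex{1,0} = 2
G(10) = mex{2,1} = 0
G(11) = mex{0,0} = 1
G(12) = mex{1,1} = 0
G(13) = mex{0,2} = 1
G(14) = mex{1,0} = 2
G(15) = mex{2,1} = 0
G(16) = mex{0,0} = 1
G_A(16) = 1.
Pile B, S = {1, 3, 6}:
n :  0  1  2  3  4  5  6  7  8  9 10 11 12
G :  0  1  0  1  0  1  2  3  2  0  1  0  1
G_B(12) = 1.
Combined Grundy value = 1 ⊕ 1 = 0.
A winning move leaves total XOR = 0, i.e. changes one component's Grundy value g to g ⊕ X where X is the current total.
Pile A: target g' = 1⊕0 = 1, but every legal move changes the Grundy value (mex property), so 0 moves.
Pile B: target g' = 1⊕0 = 1, but every legal move changes the Grundy value (mex property), so 0 moves.

0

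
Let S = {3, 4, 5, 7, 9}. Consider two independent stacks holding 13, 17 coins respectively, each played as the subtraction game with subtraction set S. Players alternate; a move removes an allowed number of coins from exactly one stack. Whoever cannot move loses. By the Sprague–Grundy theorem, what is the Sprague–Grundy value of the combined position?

All stacks use S = {3, 4, 5, 7, 9}:
G(0) = 0
G(1) = mex{} = 0
G(2) = mex{} = 0
G(3) = mex{0} = 1
G(4) = mex{0,0} = 1
G(5) = mex{0,0,0} = 1
G(6) = mex{1,0,0} = 2
G(7) = mex{1,1,0,0} = 2
G(8) = mex{1,1,1,0} = 2
G(9) = mex{2,1,1,0,0} = 3
G(10) = mex{2,2,1,1,0} = 3
G(11) = mex{2,2,2,1,0} = 3
G(12) = mex{3,2,2,1,1} = 0
G(13) = mex{3,3,2,2,1} = 0
G(14) = mex{3,3,3,2,1} = 0
G(15) = mex{0,3,3,2,2} = 1
G(16) = mex{0,0,3,3,2} = 1
G(17) = mex{0,0,0,3,2} = 1
Stack A: G(13) = 0.
Stack B: G(17) = 1.
Combined Grundy value = 0 ⊕ 1 = 1.

1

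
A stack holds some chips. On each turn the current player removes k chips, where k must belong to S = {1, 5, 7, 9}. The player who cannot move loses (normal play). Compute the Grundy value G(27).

n :  0  1  2  3  4  5  6  7  8  9 10 11 12 13 14 15 16 17 18 19 20 21 22 23 24 25 26 27
G :  0  1  0  1  0  1  0  1  0  1  0  1  0  1  0  1  0  1  0  1  0  1  0  1  0  1  0  1

1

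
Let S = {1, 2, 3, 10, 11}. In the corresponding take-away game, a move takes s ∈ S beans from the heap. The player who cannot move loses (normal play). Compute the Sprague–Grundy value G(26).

n :  0  1  2  3  4  5  6  7  8  9 10 11 12 13 14 15 16 17 18 19 20 21 22 23 24 25 26
G :  0  1  2  3  0  1  2  3  0  1  2  3  0  1  2  3  0  1  2  3  0  1  2  3  0  1  2

2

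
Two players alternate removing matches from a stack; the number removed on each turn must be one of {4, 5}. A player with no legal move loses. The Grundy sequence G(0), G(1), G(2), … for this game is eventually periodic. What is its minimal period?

9

n :  0  1  2  3  4  5  6  7  8  9 10 11 12 13 14 15 16 17 18 19
G :  0  0  0  0  1  1  1  1  2  0  0  0  0  1  1  1  1  2  0  0
G(n+9) = G(n) holds for n = 0,…,4 (a full window of length max(S) = 5), so the sequence is purely periodic with period 9.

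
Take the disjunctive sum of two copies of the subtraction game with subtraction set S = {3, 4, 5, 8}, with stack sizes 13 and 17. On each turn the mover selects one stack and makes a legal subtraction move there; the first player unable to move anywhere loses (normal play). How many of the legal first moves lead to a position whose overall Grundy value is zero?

3

All stacks use S = {3, 4, 5, 8}:
G(0) = 0
G(1) = mex{} = 0
G(2) = mex{} = 0
G(3) = mex{0} = 1
G(4) = mex{0,0} = 1
G(5) = mex{0,0,0} = 1
G(6) = mex{1,0,0} = 2
G(7) = mex{1,1,0} = 2
G(8) = mex{1,1,1,0} = 2
G(9) = mex{2,1,1,0} = 3
G(10) = mex{2,2,1,0} = 3
G(11) = mex{2,2,2,1} = 0
G(12) = mex{3,2,2,1} = 0
G(13) = mex{3,3,2,1} = 0
G(14) = mex{0,3,3,2} = 1
G(15) = mex{0,0,3,2} = 1
G(16) = mex{0,0,0,2} = 1
G(17) = mex{1,0,0,3} = 2
Stack A: G(13) = 0.
Stack B: G(17) = 2.
Combined Grundy value = 0 ⊕ 2 = 2.
A winning move leaves total XOR = 0, i.e. changes one component's Grundy value g to g ⊕ X where X is the current total.
Stack A: need g' = 0⊕2 = 2. Options: 13−3→G=3, 13−4→G=3, 13−5→G=2, 13−8→G=1. Hits: 1.
Stack B: need g' = 2⊕2 = 0. Options: 17−3→G=1, 17−4→G=0, 17−5→G=0, 17−8→G=3. Hits: 2.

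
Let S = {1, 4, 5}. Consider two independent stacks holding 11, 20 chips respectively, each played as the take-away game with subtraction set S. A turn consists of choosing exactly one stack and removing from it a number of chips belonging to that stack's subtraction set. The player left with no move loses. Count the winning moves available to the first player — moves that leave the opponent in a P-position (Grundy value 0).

All stacks use S = {1, 4, 5}:
n :  0  1  2  3  4  5  6  7  8  9 10 11 12 13 14 15 16 17 18 19 20
G :  0  1  0  1  2  3  2  3  0  1  0  1  2  3  2  3  0  1  0  1  2
Stack A: G(11) = 1.
Stack B: G(20) = 2.
Combined Grundy value = 1 ⊕ 2 = 3.
A winning move leaves total XOR = 0, i.e. changes one component's Grundy value g to g ⊕ X where X is the current total.
Stack A: need g' = 1⊕3 = 2. Options: 11−1→G=0, 11−4→G=3, 11−5→G=2. Hits: 1.
Stack B: need g' = 2⊕3 = 1. Options: 20−1→G=1, 20−4→G=0, 20−5→G=3. Hits: 1.

2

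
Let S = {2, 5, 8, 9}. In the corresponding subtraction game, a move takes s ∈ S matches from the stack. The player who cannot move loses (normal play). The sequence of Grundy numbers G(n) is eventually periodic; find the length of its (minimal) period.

G(0) = 0
G(1) = mex{} = 0
G(2) = mex{0} = 1
G(3) = mex{0} = 1
G(4) = mex{1} = 0
G(5) = mex{1,0} = 2
G(6) = mex{0,0} = 1
G(7) = mex{2,1} = 0
G(8) = mex{1,1,0} = 2
G(9) = mex{0,0,0,0} = 1
G(10) = mex{2,2,1,0} = 3
G(11) = mex{1,1,1,1} = 0
G(12) = mex{3,0,0,1} = 2
G(13) = mex{0,2,2,0} = 1
G(14) = mex{2,1,1,2} = 0
G(15) = mex{1,3,0,1} = 2
G(16) = mex{0,0,2,0} = 1
G(17) = mex{2,2,1,2} = 0
G(18) = mex{1,1,3,1} = 0
G(19) = mex{0,0,0,3} = 1
G(20) = mex{0,2,2,0} = 1
G(21) = mex{1,1,1,2} = 0
G(22) = mex{1,0,0,1} = 2
G(23) = mex{0,0,2,0} = 1
G(24) = mex{2,1,1,2} = 0
G(25) = mex{1,1,0,1} = 2
G(26) = mex{0,0,0,0} = 1
G(27) = mex{2,2,1,0} = 3
G(28) = mex{1,1,1,1} = 0
G(29) = mex{3,0,0,1} = 2
G(30) = mex{0,2,2,0} = 1
G(31) = mex{2,1,1,2} = 0
G(32) = mex{1,3,0,1} = 2
G(33) = mex{0,0,2,0} = 1
G(34) = mex{2,2,1,2} = 0
G(35) = mex{1,1,3,1} = 0
G(n+17) = G(n) holds for n = 0,…,8 (a full window of length max(S) = 9), so the sequence is purely periodic with period 17.

17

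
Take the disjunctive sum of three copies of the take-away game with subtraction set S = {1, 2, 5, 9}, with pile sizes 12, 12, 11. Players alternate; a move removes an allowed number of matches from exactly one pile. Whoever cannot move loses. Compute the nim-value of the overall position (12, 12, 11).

1

All piles use S = {1, 2, 5, 9}:
n :  0  1  2  3  4  5  6  7  8  9 10 11 12
G :  0  1  2  0  1  2  0  1  2  3  0  1  2
Pile A: G(12) = 2.
Pile B: G(12) = 2.
Pile C: G(11) = 1.
Combined Grundy value = 2 ⊕ 2 ⊕ 1 = 1.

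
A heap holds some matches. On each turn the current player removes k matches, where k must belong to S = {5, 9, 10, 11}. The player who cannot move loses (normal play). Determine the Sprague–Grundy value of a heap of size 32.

0

G(0) = 0
G(1) = mex{} = 0
G(2) = mex{} = 0
G(3) = mex{} = 0
G(4) = mex{} = 0
G(5) = mex{0} = 1
G(6) = mex{0} = 1
G(7) = mex{0} = 1
G(8) = mex{0} = 1
G(9) = mex{0,0} = 1
G(10) = mex{1,0,0} = 2
G(11) = mex{1,0,0,0} = 2
G(12) = mex{1,0,0,0} = 2
G(13) = mex{1,0,0,0} = 2
G(14) = mex{1,1,0,0} = 2
G(15) = mex{2,1,1,0} = 3
G(16) = mex{2,1,1,1} = 0
G(17) = mex{2,1,1,1} = 0
G(18) = mex{2,1,1,1} = 0
G(19) = mex{2,2,1,1} = 0
G(20) = mex{3,2,2,1} = 0
G(21) = mex{0,2,2,2} = 1
G(22) = mex{0,2,2,2} = 1
G(23) = mex{0,2,2,2} = 1
G(24) = mex{0,3,2,2} = 1
G(25) = mex{0,0,3,2} = 1
G(26) = mex{1,0,0,3} = 2
G(27) = mex{1,0,0,0} = 2
G(28) = mex{1,0,0,0} = 2
G(29) = mex{1,0,0,0} = 2
G(30) = mex{1,1,0,0} = 2
G(31) = mex{2,1,1,0} = 3
G(32) = mex{2,1,1,1} = 0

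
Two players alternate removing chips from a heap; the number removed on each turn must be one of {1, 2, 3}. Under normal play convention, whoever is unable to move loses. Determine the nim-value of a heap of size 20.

0

n :  0  1  2  3  4  5  6  7  8  9 10 11 12 13 14 15 16 17 18 19 20
G :  0  1  2  3  0  1  2  3  0  1  2  3  0  1  2  3  0  1  2  3  0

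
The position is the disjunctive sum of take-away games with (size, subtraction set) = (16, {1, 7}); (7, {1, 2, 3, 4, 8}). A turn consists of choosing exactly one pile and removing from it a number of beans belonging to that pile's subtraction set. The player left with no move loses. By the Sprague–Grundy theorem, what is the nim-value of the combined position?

Pile A, S = {1, 7}:
n :  0  1  2  3  4  5  6  7  8  9 10 11 12 13 14 15 16
G :  0  1  0  1  0  1  0  1  0  1  0  1  0  1  0  1  0
G_A(16) = 0.
Pile B, S = {1, 2, 3, 4, 8}:
G(0) = 0
G(1) = mex{0} = 1
G(2) = mex{1,0} = 2
G(3) = mex{2,1,0} = 3
G(4) = mex{3,2,1,0} = 4
G(5) = mex{4,3,2,1} = 0
G(6) = mex{0,4,3,2} = 1
G(7) = mex{1,0,4,3} = 2
G_B(7) = 2.
Combined Grundy value = 0 ⊕ 2 = 2.

2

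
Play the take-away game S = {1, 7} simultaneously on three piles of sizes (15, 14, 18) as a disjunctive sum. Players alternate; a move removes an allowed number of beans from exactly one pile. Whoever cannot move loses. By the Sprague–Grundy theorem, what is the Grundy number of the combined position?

1

All piles use S = {1, 7}:
G(0) = 0
G(1) = mex{0} = 1
G(2) = mex{1} = 0
G(3) = mex{0} = 1
G(4) = mex{1} = 0
G(5) = mex{0} = 1
G(6) = mex{1} = 0
G(7) = mex{0,0} = 1
G(8) = mex{1,1} = 0
G(9) = mex{0,0} = 1
G(10) = mex{1,1} = 0
G(11) = mex{0,0} = 1
G(12) = mex{1,1} = 0
G(13) = mex{0,0} = 1
G(14) = mex{1,1} = 0
G(15) = mex{0,0} = 1
G(16) = mex{1,1} = 0
G(17) = mex{0,0} = 1
G(18) = mex{1,1} = 0
Pile A: G(15) = 1.
Pile B: G(14) = 0.
Pile C: G(18) = 0.
Combined Grundy value = 1 ⊕ 0 ⊕ 0 = 1.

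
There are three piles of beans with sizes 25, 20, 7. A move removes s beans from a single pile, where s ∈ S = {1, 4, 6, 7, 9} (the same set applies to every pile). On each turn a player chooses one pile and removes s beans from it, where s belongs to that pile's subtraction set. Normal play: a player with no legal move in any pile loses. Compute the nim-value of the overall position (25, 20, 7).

All piles use S = {1, 4, 6, 7, 9}:
G(0) = 0
G(1) = mex{0} = 1
G(2) = mex{1} = 0
G(3) = mex{0} = 1
G(4) = mex{1,0} = 2
G(5) = mex{2,1} = 0
G(6) = mex{0,0,0} = 1
G(7) = mex{1,1,1,0} = 2
G(8) = mex{2,2,0,1} = 3
G(9) = mex{3,0,1,0,0} = 2
G(10) = mex{2,1,2,1,1} = 0
G(11) = mex{0,2,0,2,0} = 1
G(12) = mex{1,3,1,0,1} = 2
G(13) = mex{2,2,2,1,2} = 0
G(14) = mex{0,0,3,2,0} = 1
G(15) = mex{1,1,2,3,1} = 0
G(16) = mex{0,2,0,2,2} = 1
G(17) = mex{1,0,1,0,3} = 2
G(18) = mex{2,1,2,1,2} = 0
G(19) = mex{0,0,0,2,0} = 1
G(20) = mex{1,1,1,0,1} = 2
G(21) = mex{2,2,0,1,2} = 3
G(22) = mex{3,0,1,0,0} = 2
G(23) = mex{2,1,2,1,1} = 0
G(24) = mex{0,2,0,2,0} = 1
G(25) = mex{1,3,1,0,1} = 2
Pile A: G(25) = 2.
Pile B: G(20) = 2.
Pile C: G(7) = 2.
Combined Grundy value = 2 ⊕ 2 ⊕ 2 = 2.

2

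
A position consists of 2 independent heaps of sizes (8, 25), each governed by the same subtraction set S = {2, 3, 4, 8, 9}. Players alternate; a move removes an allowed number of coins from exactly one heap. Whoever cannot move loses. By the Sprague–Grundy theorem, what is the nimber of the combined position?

All heaps use S = {2, 3, 4, 8, 9}:
n :  0  1  2  3  4  5  6  7  8  9 10 11 12 13 14 15 16 17 18 19 20 21 22 23 24 25
G :  0  0  1  1  2  2  0  0  1  1  2  2  0  0  1  1  2  2  0  0  1  1  2  2  0  0
Heap A: G(8) = 1.
Heap B: G(25) = 0.
Combined Grundy value = 1 ⊕ 0 = 1.

1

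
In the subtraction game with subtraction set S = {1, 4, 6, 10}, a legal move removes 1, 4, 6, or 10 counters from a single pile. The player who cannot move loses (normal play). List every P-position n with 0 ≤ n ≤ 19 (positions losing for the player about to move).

0, 2, 5, 7, 14, 16, 19

n :  0  1  2  3  4  5  6  7  8  9 10 11 12 13 14 15 16 17 18 19
G :  0  1  0  1  2  0  1  0  1  2  3  2  3  4  0  1  0  1  2  0
P-positions are exactly the n with G(n) = 0.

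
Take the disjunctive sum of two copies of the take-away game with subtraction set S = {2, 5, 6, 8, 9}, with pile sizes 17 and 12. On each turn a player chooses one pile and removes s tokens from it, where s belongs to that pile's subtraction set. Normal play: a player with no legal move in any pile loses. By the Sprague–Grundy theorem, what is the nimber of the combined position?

All piles use S = {2, 5, 6, 8, 9}:
n :  0  1  2  3  4  5  6  7  8  9 10 11 12 13 14 15 16 17
G :  0  0  1  1  0  2  1  3  2  2  3  0  2  1  0  0  1  1
Pile A: G(17) = 1.
Pile B: G(12) = 2.
Combined Grundy value = 1 ⊕ 2 = 3.

3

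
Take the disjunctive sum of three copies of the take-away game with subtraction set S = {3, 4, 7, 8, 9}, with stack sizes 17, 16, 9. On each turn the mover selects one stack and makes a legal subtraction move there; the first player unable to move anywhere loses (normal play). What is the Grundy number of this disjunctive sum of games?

3

All stacks use S = {3, 4, 7, 8, 9}:
n :  0  1  2  3  4  5  6  7  8  9 10 11 12 13 14 15 16 17
G :  0  0  0  1  1  1  2  2  2  3  3  3  0  0  0  1  1  1
Stack A: G(17) = 1.
Stack B: G(16) = 1.
Stack C: G(9) = 3.
Combined Grundy value = 1 ⊕ 1 ⊕ 3 = 3.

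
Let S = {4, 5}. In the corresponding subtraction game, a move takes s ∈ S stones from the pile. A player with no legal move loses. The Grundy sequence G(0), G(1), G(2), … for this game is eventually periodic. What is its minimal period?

9

G(0) = 0
G(1) = mex{} = 0
G(2) = mex{} = 0
G(3) = mex{} = 0
G(4) = mex{0} = 1
G(5) = mex{0,0} = 1
G(6) = mex{0,0} = 1
G(7) = mex{0,0} = 1
G(8) = mex{1,0} = 2
G(9) = mex{1,1} = 0
G(10) = mex{1,1} = 0
G(11) = mex{1,1} = 0
G(12) = mex{2,1} = 0
G(13) = mex{0,2} = 1
G(14) = mex{0,0} = 1
G(15) = mex{0,0} = 1
G(16) = mex{0,0} = 1
G(17) = mex{1,0} = 2
G(18) = mex{1,1} = 0
G(19) = mex{1,1} = 0
G(n+9) = G(n) holds for n = 0,…,4 (a full window of length max(S) = 5), so the sequence is purely periodic with period 9.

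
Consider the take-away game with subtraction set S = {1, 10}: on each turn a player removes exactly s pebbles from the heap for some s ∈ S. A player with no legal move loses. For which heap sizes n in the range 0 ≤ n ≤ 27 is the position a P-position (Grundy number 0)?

0, 2, 4, 6, 8, 11, 13, 15, 17, 19, 22, 24, 26

n :  0  1  2  3  4  5  6  7  8  9 10 11 12 13 14 15 16 17 18 19 20 21 22 23 24 25 26 27
G :  0  1  0  1  0  1  0  1  0  1  2  0  1  0  1  0  1  0  1  0  1  2  0  1  0  1  0  1
P-positions are exactly the n with G(n) = 0.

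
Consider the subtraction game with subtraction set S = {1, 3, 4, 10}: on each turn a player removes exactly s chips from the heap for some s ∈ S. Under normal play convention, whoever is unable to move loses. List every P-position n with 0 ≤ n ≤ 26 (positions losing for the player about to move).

G(0) = 0
G(1) = mex{0} = 1
G(2) = mex{1} = 0
G(3) = mex{0,0} = 1
G(4) = mex{1,1,0} = 2
G(5) = mex{2,0,1} = 3
G(6) = mex{3,1,0} = 2
G(7) = mex{2,2,1} = 0
G(8) = mex{0,3,2} = 1
G(9) = mex{1,2,3} = 0
G(10) = mex{0,0,2,0} = 1
G(11) = mex{1,1,0,1} = 2
G(12) = mex{2,0,1,0} = 3
G(13) = mex{3,1,0,1} = 2
G(14) = mex{2,2,1,2} = 0
G(15) = mex{0,3,2,3} = 1
G(16) = mex{1,2,3,2} = 0
G(17) = mex{0,0,2,0} = 1
G(18) = mex{1,1,0,1} = 2
G(19) = mex{2,0,1,0} = 3
G(20) = mex{3,1,0,1} = 2
G(21) = mex{2,2,1,2} = 0
G(22) = mex{0,3,2,3} = 1
G(23) = mex{1,2,3,2} = 0
G(24) = mex{0,0,2,0} = 1
G(25) = mex{1,1,0,1} = 2
G(26) = mex{2,0,1,0} = 3
P-positions are exactly the n with G(n) = 0.

0, 2, 7, 9, 14, 16, 21, 23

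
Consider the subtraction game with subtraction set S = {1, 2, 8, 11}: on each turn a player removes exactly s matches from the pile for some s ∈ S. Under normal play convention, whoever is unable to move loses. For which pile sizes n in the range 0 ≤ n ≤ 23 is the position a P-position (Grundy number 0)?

0, 3, 6, 9, 12, 15, 18, 21

G(0) = 0
G(1) = mex{0} = 1
G(2) = mex{1,0} = 2
G(3) = mex{2,1} = 0
G(4) = mex{0,2} = 1
G(5) = mex{1,0} = 2
G(6) = mex{2,1} = 0
G(7) = mex{0,2} = 1
G(8) = mex{1,0,0} = 2
G(9) = mex{2,1,1} = 0
G(10) = mex{0,2,2} = 1
G(11) = mex{1,0,0,0} = 2
G(12) = mex{2,1,1,1} = 0
G(13) = mex{0,2,2,2} = 1
G(14) = mex{1,0,0,0} = 2
G(15) = mex{2,1,1,1} = 0
G(16) = mex{0,2,2,2} = 1
G(17) = mex{1,0,0,0} = 2
G(18) = mex{2,1,1,1} = 0
G(19) = mex{0,2,2,2} = 1
G(20) = mex{1,0,0,0} = 2
G(21) = mex{2,1,1,1} = 0
G(22) = mex{0,2,2,2} = 1
G(23) = mex{1,0,0,0} = 2
P-positions are exactly the n with G(n) = 0.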